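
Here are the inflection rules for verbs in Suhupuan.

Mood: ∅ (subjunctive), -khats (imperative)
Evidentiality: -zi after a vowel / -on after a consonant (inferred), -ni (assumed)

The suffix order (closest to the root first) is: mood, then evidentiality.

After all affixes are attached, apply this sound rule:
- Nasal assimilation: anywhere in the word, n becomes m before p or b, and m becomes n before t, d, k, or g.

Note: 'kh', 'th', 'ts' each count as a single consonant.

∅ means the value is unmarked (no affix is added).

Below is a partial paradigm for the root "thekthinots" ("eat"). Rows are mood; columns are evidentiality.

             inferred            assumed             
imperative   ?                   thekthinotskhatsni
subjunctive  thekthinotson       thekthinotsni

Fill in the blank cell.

thekthinotskhatson

Attach mood imperative -khats → thekthinotskhats.
Attach evidentiality inferred -on (after consonant 'ts') → thekthinotskhatson.
Nasal assimilation: no change.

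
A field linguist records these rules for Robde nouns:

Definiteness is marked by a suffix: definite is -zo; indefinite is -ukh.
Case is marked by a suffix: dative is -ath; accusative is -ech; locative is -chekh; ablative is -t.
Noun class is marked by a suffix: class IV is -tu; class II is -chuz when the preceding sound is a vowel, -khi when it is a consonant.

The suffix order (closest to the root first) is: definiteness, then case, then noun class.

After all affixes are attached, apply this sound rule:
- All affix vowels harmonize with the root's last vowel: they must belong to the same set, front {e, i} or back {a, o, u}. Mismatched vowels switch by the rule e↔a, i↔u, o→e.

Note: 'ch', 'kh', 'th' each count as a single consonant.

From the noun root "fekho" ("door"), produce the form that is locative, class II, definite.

Attach definiteness definite -zo → fekhozo.
Attach case locative -chekh → fekhozochekh.
Attach noun class class II -khi (after consonant 'kh') → fekhozochekhkhi.
Apply vowel harmony: fekhozochekhkhi → fekhozochakhkhu.

fekhozochakhkhu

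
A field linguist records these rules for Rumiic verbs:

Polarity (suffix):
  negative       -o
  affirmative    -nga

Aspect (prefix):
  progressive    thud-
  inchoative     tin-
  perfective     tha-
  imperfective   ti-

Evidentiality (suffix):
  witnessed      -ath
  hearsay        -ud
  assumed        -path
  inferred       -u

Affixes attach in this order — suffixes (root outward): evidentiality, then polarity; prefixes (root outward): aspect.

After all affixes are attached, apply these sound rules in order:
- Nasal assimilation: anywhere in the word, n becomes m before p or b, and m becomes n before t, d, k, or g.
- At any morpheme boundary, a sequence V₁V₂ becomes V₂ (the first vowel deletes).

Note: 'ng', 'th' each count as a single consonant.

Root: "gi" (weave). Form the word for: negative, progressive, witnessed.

thudgatho

Attach evidentiality witnessed -ath → giath.
Attach polarity negative -o → giatho.
Attach aspect progressive thud- → thudgiatho.
Nasal assimilation: no change.
Apply vowel deletion: thudgiatho → thudgatho.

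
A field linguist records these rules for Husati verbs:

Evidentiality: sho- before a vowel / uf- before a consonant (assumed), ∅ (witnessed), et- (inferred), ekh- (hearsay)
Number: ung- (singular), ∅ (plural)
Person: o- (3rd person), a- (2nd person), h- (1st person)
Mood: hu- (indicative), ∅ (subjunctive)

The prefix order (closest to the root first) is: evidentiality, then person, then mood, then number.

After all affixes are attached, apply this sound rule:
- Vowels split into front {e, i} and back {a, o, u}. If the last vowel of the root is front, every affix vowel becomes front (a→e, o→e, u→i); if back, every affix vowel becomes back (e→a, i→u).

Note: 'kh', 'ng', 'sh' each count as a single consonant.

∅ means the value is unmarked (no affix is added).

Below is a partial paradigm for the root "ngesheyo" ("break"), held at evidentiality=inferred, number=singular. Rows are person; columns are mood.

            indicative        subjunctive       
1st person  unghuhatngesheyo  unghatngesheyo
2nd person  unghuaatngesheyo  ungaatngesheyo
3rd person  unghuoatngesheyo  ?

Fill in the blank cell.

ungoatngesheyo

Attach evidentiality inferred et- → etngesheyo.
Attach person 3rd person o- → oetngesheyo.
mood = subjunctive: zero marking, form stays oetngesheyo.
Attach number singular ung- → ungoetngesheyo.
Apply vowel harmony: ungoetngesheyo → ungoatngesheyo.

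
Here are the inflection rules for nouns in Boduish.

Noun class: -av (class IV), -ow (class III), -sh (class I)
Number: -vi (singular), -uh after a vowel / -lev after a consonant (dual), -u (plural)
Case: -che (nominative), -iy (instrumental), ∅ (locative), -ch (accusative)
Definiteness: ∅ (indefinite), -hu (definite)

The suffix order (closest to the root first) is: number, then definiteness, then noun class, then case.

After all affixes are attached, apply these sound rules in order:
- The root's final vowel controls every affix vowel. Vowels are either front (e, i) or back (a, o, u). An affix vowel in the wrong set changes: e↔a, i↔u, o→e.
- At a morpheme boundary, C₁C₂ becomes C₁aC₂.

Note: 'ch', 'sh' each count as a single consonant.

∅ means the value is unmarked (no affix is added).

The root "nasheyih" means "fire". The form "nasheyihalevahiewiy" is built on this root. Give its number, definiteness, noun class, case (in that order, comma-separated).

dual, definite, class III, instrumental

Segment: nasheyih-lev-hu-ow-iy.
number: -uh/lev → dual.
definiteness: -hu → definite.
noun class: -ow → class III.
case: -iy → instrumental.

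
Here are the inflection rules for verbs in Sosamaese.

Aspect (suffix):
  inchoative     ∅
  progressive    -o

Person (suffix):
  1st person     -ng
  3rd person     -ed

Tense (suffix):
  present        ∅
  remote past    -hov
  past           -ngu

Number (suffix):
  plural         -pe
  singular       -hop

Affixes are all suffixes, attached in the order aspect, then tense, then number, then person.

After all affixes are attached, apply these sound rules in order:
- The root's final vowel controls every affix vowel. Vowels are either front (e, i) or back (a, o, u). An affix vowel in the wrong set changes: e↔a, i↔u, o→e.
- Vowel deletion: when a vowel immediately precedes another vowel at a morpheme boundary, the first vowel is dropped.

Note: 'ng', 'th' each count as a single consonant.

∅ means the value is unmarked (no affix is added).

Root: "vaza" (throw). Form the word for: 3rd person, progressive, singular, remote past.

Attach aspect progressive -o → vazao.
Attach tense remote past -hov → vazaohov.
Attach number singular -hop → vazaohovhop.
Attach person 3rd person -ed → vazaohovhoped.
Apply vowel harmony: vazaohovhoped → vazaohovhopad.
Apply vowel deletion: vazaohovhopad → vazohovhopad.

vazohovhopad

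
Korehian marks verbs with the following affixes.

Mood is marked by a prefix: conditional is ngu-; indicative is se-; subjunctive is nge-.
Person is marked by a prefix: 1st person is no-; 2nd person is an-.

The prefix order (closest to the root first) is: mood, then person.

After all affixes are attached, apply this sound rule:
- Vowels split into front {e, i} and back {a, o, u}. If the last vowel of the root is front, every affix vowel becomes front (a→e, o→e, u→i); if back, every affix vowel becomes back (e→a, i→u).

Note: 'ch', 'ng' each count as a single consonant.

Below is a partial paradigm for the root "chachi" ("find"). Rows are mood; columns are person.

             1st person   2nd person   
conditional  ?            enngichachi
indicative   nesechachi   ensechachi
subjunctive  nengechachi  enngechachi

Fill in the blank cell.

nengichachi

Attach mood conditional ngu- → nguchachi.
Attach person 1st person no- → nonguchachi.
Apply vowel harmony: nonguchachi → nengichachi.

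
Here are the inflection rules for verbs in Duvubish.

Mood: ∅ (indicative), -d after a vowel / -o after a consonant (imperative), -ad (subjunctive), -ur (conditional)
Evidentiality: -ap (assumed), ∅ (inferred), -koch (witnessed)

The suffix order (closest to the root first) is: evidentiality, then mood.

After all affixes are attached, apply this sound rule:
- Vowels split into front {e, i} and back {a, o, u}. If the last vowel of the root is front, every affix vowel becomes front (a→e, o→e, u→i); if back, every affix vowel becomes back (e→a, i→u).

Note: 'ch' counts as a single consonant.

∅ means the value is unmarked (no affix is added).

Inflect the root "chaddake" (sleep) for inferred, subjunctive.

chaddakeed

evidentiality = inferred: zero marking, form stays chaddake.
Attach mood subjunctive -ad → chaddakead.
Apply vowel harmony: chaddakead → chaddakeed.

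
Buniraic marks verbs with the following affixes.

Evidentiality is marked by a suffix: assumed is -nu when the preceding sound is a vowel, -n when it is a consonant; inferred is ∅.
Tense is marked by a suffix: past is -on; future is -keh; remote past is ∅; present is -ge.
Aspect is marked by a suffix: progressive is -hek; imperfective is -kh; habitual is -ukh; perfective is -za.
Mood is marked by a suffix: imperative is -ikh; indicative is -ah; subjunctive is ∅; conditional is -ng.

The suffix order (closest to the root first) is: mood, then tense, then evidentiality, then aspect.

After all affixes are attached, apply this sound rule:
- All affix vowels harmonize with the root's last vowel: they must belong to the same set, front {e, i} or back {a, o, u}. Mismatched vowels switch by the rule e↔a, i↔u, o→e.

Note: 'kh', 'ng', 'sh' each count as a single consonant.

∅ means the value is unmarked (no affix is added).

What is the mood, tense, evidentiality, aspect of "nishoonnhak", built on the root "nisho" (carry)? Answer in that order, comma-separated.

subjunctive, past, assumed, progressive

Segment: nisho-on-n-hek.
mood: ∅ → subjunctive.
tense: -on → past.
evidentiality: -nu/n → assumed.
aspect: -hek → progressive.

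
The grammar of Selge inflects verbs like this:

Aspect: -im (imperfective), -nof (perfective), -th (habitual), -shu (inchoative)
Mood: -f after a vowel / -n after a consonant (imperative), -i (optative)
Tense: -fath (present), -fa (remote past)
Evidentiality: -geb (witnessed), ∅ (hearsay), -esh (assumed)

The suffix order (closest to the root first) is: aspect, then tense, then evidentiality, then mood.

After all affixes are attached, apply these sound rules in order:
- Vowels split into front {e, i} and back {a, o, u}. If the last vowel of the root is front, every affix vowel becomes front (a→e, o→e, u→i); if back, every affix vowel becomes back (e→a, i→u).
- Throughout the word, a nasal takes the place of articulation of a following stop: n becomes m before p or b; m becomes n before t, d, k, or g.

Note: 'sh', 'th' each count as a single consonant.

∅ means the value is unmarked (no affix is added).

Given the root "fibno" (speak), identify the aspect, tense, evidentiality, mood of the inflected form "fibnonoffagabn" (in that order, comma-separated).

Segment: fibno-nof-fa-geb-n.
aspect: -nof → perfective.
tense: -fa → remote past.
evidentiality: -geb → witnessed.
mood: -f/n → imperative.

perfective, remote past, witnessed, imperative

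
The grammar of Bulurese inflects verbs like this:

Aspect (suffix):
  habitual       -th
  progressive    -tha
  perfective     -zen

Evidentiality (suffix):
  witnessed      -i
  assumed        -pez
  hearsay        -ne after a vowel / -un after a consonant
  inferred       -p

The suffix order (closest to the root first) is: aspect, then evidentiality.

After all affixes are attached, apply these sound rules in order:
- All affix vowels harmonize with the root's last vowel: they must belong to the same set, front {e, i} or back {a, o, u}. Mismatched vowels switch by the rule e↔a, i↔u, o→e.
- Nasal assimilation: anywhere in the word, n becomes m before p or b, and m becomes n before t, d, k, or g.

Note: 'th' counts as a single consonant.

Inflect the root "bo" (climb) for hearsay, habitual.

bothun

Attach aspect habitual -th → both.
Attach evidentiality hearsay -un (after consonant 'th') → bothun.
Vowel harmony: no change.
Nasal assimilation: no change.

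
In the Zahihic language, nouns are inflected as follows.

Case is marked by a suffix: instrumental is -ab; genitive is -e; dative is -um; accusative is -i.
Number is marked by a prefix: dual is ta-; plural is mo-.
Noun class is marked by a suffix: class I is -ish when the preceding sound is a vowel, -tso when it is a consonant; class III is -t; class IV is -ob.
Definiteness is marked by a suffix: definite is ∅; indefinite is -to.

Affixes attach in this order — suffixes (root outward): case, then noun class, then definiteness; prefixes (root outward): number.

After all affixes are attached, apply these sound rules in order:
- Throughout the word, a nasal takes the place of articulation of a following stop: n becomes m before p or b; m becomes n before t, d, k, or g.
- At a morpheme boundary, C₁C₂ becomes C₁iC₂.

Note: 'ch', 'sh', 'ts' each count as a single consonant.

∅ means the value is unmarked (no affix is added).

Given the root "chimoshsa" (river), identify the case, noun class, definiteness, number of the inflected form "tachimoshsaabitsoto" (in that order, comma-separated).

instrumental, class I, indefinite, dual

Segment: ta-chimoshsa-ab-tso-to.
case: -ab → instrumental.
noun class: -ish/tso → class I.
definiteness: -to → indefinite.
number: ta- → dual.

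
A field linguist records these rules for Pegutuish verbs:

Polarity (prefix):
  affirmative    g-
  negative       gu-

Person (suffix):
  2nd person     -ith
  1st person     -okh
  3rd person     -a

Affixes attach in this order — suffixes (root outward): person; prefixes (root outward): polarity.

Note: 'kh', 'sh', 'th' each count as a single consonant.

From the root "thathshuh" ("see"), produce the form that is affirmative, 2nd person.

Attach polarity affirmative g- → gthathshuh.
Attach person 2nd person -ith → gthathshuhith.

gthathshuhith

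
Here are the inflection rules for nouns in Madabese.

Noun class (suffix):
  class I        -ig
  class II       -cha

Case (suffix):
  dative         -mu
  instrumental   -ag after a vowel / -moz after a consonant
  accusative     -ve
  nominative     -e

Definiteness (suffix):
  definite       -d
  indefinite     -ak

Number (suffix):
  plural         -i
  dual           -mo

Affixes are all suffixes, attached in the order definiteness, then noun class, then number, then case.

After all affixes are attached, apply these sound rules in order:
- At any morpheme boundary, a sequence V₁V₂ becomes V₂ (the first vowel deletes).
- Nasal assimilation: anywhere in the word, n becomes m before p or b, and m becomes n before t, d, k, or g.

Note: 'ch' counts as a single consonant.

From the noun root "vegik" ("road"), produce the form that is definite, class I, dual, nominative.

Attach definiteness definite -d → vegikd.
Attach noun class class I -ig → vegikdig.
Attach number dual -mo → vegikdigmo.
Attach case nominative -e → vegikdigmoe.
Apply vowel deletion: vegikdigmoe → vegikdigme.
Nasal assimilation: no change.

vegikdigme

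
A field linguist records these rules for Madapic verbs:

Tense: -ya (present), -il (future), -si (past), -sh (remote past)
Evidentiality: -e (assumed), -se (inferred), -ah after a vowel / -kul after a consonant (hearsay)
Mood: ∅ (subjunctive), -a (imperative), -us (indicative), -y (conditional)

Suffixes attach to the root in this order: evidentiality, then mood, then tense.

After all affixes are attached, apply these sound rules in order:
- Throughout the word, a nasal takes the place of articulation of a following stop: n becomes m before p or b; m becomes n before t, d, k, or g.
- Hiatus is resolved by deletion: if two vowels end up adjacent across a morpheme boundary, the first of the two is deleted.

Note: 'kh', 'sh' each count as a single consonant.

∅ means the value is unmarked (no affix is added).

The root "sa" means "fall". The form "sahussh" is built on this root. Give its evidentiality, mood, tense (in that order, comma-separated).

Segment: sa-ah-us-sh.
evidentiality: -ah/kul → hearsay.
mood: -us → indicative.
tense: -sh → remote past.

hearsay, indicative, remote past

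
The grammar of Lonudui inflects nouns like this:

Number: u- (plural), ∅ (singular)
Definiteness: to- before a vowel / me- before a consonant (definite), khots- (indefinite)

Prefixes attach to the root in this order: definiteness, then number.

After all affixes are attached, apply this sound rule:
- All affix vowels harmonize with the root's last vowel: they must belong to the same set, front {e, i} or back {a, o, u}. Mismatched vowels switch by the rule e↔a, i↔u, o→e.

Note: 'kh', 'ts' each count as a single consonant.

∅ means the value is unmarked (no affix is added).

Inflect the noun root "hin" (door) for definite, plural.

imehin

Attach definiteness definite me- (before consonant 'h') → mehin.
Attach number plural u- → umehin.
Apply vowel harmony: umehin → imehin.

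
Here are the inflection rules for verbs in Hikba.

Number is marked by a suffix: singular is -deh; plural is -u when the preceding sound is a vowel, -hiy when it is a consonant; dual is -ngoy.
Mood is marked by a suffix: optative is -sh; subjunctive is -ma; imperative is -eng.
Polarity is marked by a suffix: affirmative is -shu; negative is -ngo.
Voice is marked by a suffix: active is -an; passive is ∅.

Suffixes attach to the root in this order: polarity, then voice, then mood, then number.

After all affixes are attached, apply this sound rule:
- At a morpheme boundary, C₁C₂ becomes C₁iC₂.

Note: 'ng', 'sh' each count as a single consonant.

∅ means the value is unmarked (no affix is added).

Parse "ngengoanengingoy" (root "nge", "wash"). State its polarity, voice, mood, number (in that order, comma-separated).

Segment: nge-ngo-an-eng-ngoy.
polarity: -ngo → negative.
voice: -an → active.
mood: -eng → imperative.
number: -ngoy → dual.

negative, active, imperative, dual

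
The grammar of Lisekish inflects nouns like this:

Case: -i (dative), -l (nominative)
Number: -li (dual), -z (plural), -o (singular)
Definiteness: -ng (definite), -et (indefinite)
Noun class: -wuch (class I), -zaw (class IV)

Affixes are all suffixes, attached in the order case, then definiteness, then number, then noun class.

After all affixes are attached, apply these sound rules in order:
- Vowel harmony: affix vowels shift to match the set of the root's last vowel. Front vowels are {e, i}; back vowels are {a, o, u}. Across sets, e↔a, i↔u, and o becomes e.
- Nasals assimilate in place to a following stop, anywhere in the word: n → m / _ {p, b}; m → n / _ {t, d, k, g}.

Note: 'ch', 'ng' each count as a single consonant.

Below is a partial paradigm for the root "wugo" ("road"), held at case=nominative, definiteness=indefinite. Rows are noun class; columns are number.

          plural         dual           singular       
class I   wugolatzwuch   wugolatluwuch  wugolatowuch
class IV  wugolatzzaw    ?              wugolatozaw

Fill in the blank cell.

Attach case nominative -l → wugol.
Attach definiteness indefinite -et → wugolet.
Attach number dual -li → wugoletli.
Attach noun class class IV -zaw → wugoletlizaw.
Apply vowel harmony: wugoletlizaw → wugolatluzaw.
Nasal assimilation: no change.

wugolatluzaw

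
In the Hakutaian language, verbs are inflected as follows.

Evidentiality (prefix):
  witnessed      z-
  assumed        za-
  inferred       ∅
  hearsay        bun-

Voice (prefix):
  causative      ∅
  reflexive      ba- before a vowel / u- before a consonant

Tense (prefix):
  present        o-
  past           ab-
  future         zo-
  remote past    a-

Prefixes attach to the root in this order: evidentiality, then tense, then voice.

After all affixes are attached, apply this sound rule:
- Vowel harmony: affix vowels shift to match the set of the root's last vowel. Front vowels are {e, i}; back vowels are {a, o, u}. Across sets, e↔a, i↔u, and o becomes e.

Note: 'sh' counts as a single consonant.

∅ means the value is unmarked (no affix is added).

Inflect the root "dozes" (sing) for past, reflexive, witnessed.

beebzdozes

Attach evidentiality witnessed z- → zdozes.
Attach tense past ab- → abzdozes.
Attach voice reflexive ba- (before vowel 'a') → baabzdozes.
Apply vowel harmony: baabzdozes → beebzdozes.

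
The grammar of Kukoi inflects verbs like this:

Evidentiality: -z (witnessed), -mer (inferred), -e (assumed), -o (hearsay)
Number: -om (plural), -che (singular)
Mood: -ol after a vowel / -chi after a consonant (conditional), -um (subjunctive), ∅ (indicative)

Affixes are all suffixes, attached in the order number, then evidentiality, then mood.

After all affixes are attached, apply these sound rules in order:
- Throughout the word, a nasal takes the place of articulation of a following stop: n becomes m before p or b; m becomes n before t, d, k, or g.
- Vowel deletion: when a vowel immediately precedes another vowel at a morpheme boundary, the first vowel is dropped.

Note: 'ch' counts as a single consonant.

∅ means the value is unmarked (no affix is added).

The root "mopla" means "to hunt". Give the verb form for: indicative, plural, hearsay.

moplomo

Attach number plural -om → moplaom.
Attach evidentiality hearsay -o → moplaomo.
mood = indicative: zero marking, form stays moplaomo.
Nasal assimilation: no change.
Apply vowel deletion: moplaomo → moplomo.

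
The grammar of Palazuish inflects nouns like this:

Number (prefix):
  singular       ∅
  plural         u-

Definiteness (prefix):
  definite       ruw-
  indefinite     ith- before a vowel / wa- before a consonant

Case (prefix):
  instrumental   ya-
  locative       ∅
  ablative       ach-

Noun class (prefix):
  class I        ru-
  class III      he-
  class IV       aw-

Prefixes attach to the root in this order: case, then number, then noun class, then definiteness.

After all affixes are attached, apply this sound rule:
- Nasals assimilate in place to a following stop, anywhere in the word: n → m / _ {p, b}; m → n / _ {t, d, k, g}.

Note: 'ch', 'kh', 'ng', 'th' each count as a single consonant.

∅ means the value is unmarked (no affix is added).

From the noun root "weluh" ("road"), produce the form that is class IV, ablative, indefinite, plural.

ithawuachweluh

Attach case ablative ach- → achweluh.
Attach number plural u- → uachweluh.
Attach noun class class IV aw- → awuachweluh.
Attach definiteness indefinite ith- (before vowel 'a') → ithawuachweluh.
Nasal assimilation: no change.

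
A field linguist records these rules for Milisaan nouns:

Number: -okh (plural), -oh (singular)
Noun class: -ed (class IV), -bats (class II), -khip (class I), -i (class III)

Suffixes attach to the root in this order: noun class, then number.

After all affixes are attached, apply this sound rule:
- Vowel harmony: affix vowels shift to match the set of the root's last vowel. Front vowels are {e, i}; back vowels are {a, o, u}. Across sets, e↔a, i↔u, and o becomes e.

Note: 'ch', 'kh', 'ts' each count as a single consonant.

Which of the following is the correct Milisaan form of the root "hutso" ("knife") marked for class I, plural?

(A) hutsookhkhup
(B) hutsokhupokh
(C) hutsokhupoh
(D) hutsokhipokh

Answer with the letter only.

B

Attach noun class class I -khip → hutsokhip.
Attach number plural -okh → hutsokhipokh.
Apply vowel harmony: hutsokhipokh → hutsokhupokh.
So the correct form is hutsokhupokh, option (B).
(A) hutsookhkhup is wrong: it has the affixes in the wrong order.
(D) hutsokhipokh is wrong: it fails to apply the sound rule(s).
(C) hutsokhupoh is wrong: it uses singular instead of plural for number.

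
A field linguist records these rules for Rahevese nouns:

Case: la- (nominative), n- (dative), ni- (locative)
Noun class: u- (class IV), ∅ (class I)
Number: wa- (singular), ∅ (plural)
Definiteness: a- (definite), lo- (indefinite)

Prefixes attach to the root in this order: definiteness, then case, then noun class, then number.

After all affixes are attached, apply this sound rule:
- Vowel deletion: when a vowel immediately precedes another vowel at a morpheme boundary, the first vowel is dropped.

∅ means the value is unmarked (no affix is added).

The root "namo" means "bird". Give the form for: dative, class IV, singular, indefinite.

Attach definiteness indefinite lo- → lonamo.
Attach case dative n- → nlonamo.
Attach noun class class IV u- → unlonamo.
Attach number singular wa- → waunlonamo.
Apply vowel deletion: waunlonamo → wunlonamo.

wunlonamo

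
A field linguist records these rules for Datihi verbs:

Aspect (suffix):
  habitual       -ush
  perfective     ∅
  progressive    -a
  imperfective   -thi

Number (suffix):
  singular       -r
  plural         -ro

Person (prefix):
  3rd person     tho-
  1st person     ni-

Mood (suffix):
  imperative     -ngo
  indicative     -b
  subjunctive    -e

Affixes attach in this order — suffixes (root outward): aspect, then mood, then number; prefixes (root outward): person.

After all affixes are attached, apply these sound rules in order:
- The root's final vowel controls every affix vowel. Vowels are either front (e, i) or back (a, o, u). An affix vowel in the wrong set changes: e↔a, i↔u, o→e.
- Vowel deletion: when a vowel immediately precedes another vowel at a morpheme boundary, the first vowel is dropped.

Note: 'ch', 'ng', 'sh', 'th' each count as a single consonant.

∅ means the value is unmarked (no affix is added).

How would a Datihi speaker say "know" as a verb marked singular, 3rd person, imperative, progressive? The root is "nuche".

Attach aspect progressive -a → nuchea.
Attach person 3rd person tho- → thonuchea.
Attach mood imperative -ngo → thonucheango.
Attach number singular -r → thonucheangor.
Apply vowel harmony: thonucheangor → thenucheenger.
Apply vowel deletion: thenucheenger → thenuchenger.

thenuchenger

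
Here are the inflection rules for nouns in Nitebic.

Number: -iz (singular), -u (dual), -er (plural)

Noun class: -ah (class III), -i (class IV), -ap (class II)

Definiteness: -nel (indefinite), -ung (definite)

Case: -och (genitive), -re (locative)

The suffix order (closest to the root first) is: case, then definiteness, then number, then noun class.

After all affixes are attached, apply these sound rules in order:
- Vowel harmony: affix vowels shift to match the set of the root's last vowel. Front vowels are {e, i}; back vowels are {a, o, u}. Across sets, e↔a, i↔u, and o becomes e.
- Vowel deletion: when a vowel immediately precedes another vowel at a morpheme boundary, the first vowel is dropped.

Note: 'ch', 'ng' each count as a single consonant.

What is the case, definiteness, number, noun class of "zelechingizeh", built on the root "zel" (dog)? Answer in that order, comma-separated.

Segment: zel-och-ung-iz-ah.
case: -och → genitive.
definiteness: -ung → definite.
number: -iz → singular.
noun class: -ah → class III.

genitive, definite, singular, class III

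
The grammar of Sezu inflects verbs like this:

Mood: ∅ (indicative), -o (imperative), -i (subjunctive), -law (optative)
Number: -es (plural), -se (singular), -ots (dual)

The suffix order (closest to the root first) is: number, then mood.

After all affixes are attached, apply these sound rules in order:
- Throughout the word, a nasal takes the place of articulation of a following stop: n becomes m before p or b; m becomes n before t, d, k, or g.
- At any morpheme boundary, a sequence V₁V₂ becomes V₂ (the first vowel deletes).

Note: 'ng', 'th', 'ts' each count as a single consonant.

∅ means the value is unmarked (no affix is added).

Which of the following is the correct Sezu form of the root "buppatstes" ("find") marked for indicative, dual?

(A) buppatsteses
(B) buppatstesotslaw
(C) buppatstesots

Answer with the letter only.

C

Attach number dual -ots → buppatstesots.
mood = indicative: zero marking, form stays buppatstesots.
Nasal assimilation: no change.
Vowel deletion: no change.
So the correct form is buppatstesots, option (C).
(A) buppatsteses is wrong: it uses plural instead of dual for number.
(B) buppatstesotslaw is wrong: it uses optative instead of indicative for mood.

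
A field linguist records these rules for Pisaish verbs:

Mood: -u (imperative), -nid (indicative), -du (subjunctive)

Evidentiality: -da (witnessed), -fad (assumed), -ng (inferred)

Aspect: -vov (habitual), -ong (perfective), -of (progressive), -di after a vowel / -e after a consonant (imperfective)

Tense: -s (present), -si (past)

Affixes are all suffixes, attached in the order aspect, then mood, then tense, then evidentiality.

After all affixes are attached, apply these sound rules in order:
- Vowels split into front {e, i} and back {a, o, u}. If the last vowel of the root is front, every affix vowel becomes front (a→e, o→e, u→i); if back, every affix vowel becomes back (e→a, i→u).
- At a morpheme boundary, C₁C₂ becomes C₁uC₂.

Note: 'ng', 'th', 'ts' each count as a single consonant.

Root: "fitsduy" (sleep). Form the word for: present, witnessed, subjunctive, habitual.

Attach aspect habitual -vov → fitsduyvov.
Attach mood subjunctive -du → fitsduyvovdu.
Attach tense present -s → fitsduyvovdus.
Attach evidentiality witnessed -da → fitsduyvovdusda.
Vowel harmony: no change.
Apply epenthesis: fitsduyvovdusda → fitsduyuvovudusuda.

fitsduyuvovudusuda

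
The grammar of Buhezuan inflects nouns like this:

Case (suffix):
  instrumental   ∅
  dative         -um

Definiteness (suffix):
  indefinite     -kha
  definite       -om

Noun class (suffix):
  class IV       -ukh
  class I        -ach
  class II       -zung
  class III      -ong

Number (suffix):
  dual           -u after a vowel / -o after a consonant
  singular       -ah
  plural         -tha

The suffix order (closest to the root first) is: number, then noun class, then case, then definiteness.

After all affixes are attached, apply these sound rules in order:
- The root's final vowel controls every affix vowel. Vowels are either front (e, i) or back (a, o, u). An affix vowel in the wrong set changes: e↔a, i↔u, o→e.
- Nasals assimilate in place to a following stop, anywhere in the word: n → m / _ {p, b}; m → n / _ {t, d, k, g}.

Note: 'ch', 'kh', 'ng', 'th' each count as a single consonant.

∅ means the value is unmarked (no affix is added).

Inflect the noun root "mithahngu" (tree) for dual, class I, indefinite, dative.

Attach number dual -u (after vowel 'u') → mithahnguu.
Attach noun class class I -ach → mithahnguuach.
Attach case dative -um → mithahnguuachum.
Attach definiteness indefinite -kha → mithahnguuachumkha.
Vowel harmony: no change.
Nasal assimilation: no change.

mithahnguuachumkha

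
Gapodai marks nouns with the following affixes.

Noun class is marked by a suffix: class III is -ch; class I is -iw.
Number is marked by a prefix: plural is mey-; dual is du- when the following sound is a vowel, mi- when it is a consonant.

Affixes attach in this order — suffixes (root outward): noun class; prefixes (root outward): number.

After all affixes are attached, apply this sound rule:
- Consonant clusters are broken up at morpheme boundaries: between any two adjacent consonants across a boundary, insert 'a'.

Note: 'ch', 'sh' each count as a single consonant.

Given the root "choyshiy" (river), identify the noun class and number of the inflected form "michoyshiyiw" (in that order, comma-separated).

class I, dual

Segment: mi-choyshiy-iw.
noun class: -iw → class I.
number: du/mi- → dual.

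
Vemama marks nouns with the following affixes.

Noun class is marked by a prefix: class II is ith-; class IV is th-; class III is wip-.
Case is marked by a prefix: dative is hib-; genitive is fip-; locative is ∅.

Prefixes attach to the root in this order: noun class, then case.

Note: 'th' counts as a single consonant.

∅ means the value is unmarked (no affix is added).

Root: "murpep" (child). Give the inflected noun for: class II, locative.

Attach noun class class II ith- → ithmurpep.
case = locative: zero marking, form stays ithmurpep.

ithmurpep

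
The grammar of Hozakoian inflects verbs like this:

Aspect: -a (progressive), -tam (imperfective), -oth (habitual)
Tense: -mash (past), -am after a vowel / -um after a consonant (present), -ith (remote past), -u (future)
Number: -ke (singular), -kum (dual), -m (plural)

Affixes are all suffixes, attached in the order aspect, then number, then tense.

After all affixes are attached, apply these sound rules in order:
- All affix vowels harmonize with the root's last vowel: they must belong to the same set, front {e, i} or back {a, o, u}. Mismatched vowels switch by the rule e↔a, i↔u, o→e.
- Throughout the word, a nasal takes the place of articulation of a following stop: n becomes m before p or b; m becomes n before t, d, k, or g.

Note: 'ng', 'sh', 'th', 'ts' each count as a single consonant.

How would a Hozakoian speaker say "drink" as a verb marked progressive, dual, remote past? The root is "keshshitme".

keshshitmeekimith

Attach aspect progressive -a → keshshitmea.
Attach number dual -kum → keshshitmeakum.
Attach tense remote past -ith → keshshitmeakumith.
Apply vowel harmony: keshshitmeakumith → keshshitmeekimith.
Nasal assimilation: no change.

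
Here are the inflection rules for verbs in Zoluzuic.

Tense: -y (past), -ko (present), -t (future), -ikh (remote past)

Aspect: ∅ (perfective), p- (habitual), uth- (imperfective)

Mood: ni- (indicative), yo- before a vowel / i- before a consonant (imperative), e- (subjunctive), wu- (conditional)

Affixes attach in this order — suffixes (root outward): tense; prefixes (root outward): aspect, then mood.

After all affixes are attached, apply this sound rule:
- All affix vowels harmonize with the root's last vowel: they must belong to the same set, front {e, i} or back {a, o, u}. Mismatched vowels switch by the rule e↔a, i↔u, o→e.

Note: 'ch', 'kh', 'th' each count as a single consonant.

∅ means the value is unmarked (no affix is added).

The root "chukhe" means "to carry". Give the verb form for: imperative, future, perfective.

ichukhet

aspect = perfective: zero marking, form stays chukhe.
Attach tense future -t → chukhet.
Attach mood imperative i- (before consonant 'ch') → ichukhet.
Vowel harmony: no change.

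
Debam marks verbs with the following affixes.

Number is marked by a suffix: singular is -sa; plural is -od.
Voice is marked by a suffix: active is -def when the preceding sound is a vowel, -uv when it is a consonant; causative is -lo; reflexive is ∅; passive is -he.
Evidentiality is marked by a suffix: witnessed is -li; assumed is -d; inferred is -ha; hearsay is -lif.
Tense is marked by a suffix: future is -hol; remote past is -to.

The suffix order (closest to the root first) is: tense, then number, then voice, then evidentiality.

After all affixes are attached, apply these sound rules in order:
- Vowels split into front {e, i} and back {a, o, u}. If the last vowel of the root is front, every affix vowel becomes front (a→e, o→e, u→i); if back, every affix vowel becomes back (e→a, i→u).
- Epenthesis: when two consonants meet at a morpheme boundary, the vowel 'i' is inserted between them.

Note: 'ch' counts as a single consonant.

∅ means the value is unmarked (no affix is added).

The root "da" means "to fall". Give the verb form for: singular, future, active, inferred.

Attach tense future -hol → dahol.
Attach number singular -sa → daholsa.
Attach voice active -def (after vowel 'a') → daholsadef.
Attach evidentiality inferred -ha → daholsadefha.
Apply vowel harmony: daholsadefha → daholsadafha.
Apply epenthesis: daholsadafha → daholisadafiha.

daholisadafiha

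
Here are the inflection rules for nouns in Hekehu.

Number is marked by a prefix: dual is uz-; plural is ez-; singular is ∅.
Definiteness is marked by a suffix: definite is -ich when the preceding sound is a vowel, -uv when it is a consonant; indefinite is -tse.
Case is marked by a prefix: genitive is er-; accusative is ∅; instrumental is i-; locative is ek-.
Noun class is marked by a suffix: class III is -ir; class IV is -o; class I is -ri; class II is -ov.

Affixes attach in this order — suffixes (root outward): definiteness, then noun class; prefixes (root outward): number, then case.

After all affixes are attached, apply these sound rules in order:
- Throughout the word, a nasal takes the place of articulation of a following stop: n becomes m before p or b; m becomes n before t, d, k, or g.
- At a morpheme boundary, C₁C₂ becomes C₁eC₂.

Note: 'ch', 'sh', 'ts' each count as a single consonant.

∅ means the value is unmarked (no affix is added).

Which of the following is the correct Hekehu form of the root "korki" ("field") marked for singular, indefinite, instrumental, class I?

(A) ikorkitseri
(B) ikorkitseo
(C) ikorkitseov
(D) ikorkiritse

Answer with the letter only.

A

Attach definiteness indefinite -tse → korkitse.
number = singular: zero marking, form stays korkitse.
Attach noun class class I -ri → korkitseri.
Attach case instrumental i- → ikorkitseri.
Nasal assimilation: no change.
Epenthesis: no change.
So the correct form is ikorkitseri, option (A).
(C) ikorkitseov is wrong: it uses class II instead of class I for noun class.
(B) ikorkitseo is wrong: it uses class IV instead of class I for noun class.
(D) ikorkiritse is wrong: it has the affixes in the wrong order.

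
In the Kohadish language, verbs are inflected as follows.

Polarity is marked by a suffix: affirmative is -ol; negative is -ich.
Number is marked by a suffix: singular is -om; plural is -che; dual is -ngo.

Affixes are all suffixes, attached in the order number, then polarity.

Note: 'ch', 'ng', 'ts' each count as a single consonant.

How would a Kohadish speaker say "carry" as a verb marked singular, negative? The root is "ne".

neomich

Attach number singular -om → neom.
Attach polarity negative -ich → neomich.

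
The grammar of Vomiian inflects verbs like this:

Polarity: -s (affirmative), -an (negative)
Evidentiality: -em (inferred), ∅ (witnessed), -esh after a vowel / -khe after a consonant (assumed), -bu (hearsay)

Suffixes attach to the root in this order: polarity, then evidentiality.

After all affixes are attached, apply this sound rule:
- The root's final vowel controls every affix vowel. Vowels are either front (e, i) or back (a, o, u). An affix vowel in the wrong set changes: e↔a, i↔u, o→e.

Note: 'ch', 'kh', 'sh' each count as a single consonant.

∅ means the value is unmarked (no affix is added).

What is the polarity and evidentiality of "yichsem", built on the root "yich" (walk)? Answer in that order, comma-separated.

affirmative, inferred

Segment: yich-s-em.
polarity: -s → affirmative.
evidentiality: -em → inferred.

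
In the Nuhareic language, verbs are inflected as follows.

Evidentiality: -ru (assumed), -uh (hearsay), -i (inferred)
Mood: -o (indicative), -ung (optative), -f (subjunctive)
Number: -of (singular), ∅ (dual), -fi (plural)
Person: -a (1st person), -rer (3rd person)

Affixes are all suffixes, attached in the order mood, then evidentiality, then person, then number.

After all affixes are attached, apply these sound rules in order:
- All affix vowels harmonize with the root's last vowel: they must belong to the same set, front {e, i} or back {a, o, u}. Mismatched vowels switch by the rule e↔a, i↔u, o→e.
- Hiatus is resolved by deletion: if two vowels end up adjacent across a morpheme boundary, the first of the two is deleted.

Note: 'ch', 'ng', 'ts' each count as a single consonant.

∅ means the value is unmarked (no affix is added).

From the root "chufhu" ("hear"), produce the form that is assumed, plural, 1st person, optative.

chufhungrafu

Attach mood optative -ung → chufhuung.
Attach evidentiality assumed -ru → chufhuungru.
Attach person 1st person -a → chufhuungrua.
Attach number plural -fi → chufhuungruafi.
Apply vowel harmony: chufhuungruafi → chufhuungruafu.
Apply vowel deletion: chufhuungruafu → chufhungrafu.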